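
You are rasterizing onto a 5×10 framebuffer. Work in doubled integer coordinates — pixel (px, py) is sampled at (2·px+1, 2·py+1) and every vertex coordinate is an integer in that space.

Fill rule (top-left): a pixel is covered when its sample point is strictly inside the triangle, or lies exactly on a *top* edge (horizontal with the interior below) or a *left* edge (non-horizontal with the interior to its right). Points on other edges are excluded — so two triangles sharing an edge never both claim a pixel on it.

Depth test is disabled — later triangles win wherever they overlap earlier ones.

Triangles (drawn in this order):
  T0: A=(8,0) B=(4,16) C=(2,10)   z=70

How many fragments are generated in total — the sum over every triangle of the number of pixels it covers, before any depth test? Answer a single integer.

T0:
  2·area = 56
  edge (8, 0)→(4, 16): d=(-4,16) right/bottom  bias=-1
  edge (4, 16)→(2, 10): d=(-2,-6) top-left  bias=+0
  edge (2, 10)→(8, 0): d=(6,-10) top-left  bias=+0
    (3,1)@(7, 3): e=[4,44,8] → █
    (4,1)@(9, 3): e=[-28,56,28] → ·
    (2,2)@(5, 5): e=[28,28,0] → █  [on edge]
    (3,2)@(7, 5): e=[-4,40,20] → ·
    (0,3)@(1, 7): e=[84,0,-28] → ·  [on edge]
    (2,3)@(5, 7): e=[20,24,12] → █
    (3,3)@(7, 7): e=[-12,36,32] → ·
    (1,4)@(3, 9): e=[44,8,4] → █
    (3,4)@(7, 9): e=[-20,32,44] → ·
    (1,5)@(3, 11): e=[36,4,16] → █
    (3,5)@(7, 11): e=[-28,28,56] → ·
    (1,6)@(3, 13): e=[28,0,28] → █  [on edge]
    (2,9)@(5, 19): e=[-28,0,84] → ·  [on edge]
  covered (8 px):
    · · · · ·
    · · · █ ·
    · · █ · ·
    · · █ · ·
    · █ █ · ·
    · █ █ · ·
    · █ · · ·
    · · · · ·
    · · · · ·
    · · · · ·

Answer: 8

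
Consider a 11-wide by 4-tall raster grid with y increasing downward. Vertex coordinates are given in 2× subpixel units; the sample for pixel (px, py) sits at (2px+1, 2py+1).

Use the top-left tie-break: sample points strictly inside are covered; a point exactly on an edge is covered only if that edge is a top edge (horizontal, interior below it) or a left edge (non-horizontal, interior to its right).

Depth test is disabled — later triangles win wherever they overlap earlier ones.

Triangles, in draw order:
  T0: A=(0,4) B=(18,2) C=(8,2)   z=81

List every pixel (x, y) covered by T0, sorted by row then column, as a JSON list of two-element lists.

T0:
  2·area = 20  (B↔C swapped to make it positive)
  edge (0, 4)→(8, 2): d=(8,-2) top-left  bias=+0
  edge (8, 2)→(18, 2): d=(10,0) top-left  bias=+0
  edge (18, 2)→(0, 4): d=(-18,2) right/bottom  bias=-1
    (2,1)@(5, 3): e=[2,10,8] → #
    (3,1)@(7, 3): e=[6,10,4] → #
    (4,1)@(9, 3): e=[10,10,0] → ·  [on edge]
    (2,2)@(5, 5): e=[18,30,-28] → ·
    (3,2)@(7, 5): e=[22,30,-32] → ·
  covered (2 px):
    · · · · · · · · · · ·
    · · # # · · · · · · ·
    · · · · · · · · · · ·
    · · · · · · · · · · ·

Answer: [[2,1],[3,1]]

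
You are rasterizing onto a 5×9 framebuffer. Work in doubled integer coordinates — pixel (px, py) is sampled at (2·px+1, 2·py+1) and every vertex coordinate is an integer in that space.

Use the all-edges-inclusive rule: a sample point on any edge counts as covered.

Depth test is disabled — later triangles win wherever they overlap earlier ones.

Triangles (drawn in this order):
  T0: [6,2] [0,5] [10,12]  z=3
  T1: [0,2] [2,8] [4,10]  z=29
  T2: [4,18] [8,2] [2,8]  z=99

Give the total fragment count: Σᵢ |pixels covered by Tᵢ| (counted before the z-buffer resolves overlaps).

T0:
  2·area = 72  (B↔C swapped to make it positive)
  edge (6, 2)→(10, 12): d=(4,10) inclusive
  edge (10, 12)→(0, 5): d=(-10,-7) inclusive
  edge (0, 5)→(6, 2): d=(6,-3) inclusive
    (2,1)@(5, 3): e=[14,55,3] → #
    (3,1)@(7, 3): e=[-6,69,9] → ·
    (0,2)@(1, 5): e=[62,7,3] → #
    (1,2)@(3, 5): e=[42,21,9] → #
    (3,2)@(7, 5): e=[2,49,21] → #
    (4,2)@(9, 5): e=[-18,63,27] → ·
    (0,3)@(1, 7): e=[70,-13,15] → ·
    (1,3)@(3, 7): e=[50,1,21] → #
    (4,3)@(9, 7): e=[-10,43,39] → ·
    (1,4)@(3, 9): e=[58,-19,33] → ·
    (2,4)@(5, 9): e=[38,-5,39] → ·
    (3,4)@(7, 9): e=[18,9,45] → #
  covered (10 px):
    · · · · ·
    · · # · ·
    # # # # ·
    · # # # ·
    · · · # ·
    · · · · #
    · · · · ·
    · · · · ·
    · · · · ·
T1:
  2·area = 8  (B↔C swapped to make it positive)
  edge (0, 2)→(4, 10): d=(4,8) inclusive
  edge (4, 10)→(2, 8): d=(-2,-2) inclusive
  edge (2, 8)→(0, 2): d=(-2,-6) inclusive
    (0,2)@(1, 5): e=[4,4,0] → #  [on edge]
    (1,2)@(3, 5): e=[-12,8,12] → ·
    (0,3)@(1, 7): e=[12,0,-4] → ·  [on edge]
    (1,4)@(3, 9): e=[4,0,4] → #  [on edge]
    (2,4)@(5, 9): e=[-12,4,16] → ·
    (1,5)@(3, 11): e=[12,-4,0] → ·  [on edge]
    (2,5)@(5, 11): e=[-4,0,12] → ·  [on edge]
    (3,6)@(7, 13): e=[-12,0,20] → ·  [on edge]
    (4,7)@(9, 15): e=[-20,0,28] → ·  [on edge]
    (2,8)@(5, 17): e=[20,-12,0] → ·  [on edge]
  covered (2 px):
    · · · · ·
    · · · · ·
    # · · · ·
    · · · · ·
    · # · · ·
    · · · · ·
    · · · · ·
    · · · · ·
    · · · · ·
T2:
  2·area = 72  (B↔C swapped to make it positive)
  edge (4, 18)→(2, 8): d=(-2,-10) inclusive
  edge (2, 8)→(8, 2): d=(6,-6) inclusive
  edge (8, 2)→(4, 18): d=(-4,16) inclusive
    (4,0)@(9, 1): e=[84,0,-12] → ·  [on edge]
    (0,1)@(1, 3): e=[0,-36,108] → ·  [on edge]
    (3,1)@(7, 3): e=[60,0,12] → #  [on edge]
    (4,1)@(9, 3): e=[80,12,-20] → ·
    (2,2)@(5, 5): e=[36,0,36] → #  [on edge]
    (4,2)@(9, 5): e=[76,24,-28] → ·
    (1,3)@(3, 7): e=[12,0,60] → #  [on edge]
    (3,3)@(7, 7): e=[52,24,-4] → ·
    (0,4)@(1, 9): e=[-12,0,84] → ·  [on edge]
    (1,4)@(3, 9): e=[8,12,52] → #
    (3,4)@(7, 9): e=[48,36,-12] → ·
    (1,5)@(3, 11): e=[4,24,44] → #
    (1,6)@(3, 13): e=[0,36,36] → #  [on edge]
  covered (11 px):
    · · · · ·
    · · · # ·
    · · # # ·
    · # # · ·
    · # # · ·
    · # # · ·
    · # # · ·
    · · · · ·
    · · · · ·

Answer: 23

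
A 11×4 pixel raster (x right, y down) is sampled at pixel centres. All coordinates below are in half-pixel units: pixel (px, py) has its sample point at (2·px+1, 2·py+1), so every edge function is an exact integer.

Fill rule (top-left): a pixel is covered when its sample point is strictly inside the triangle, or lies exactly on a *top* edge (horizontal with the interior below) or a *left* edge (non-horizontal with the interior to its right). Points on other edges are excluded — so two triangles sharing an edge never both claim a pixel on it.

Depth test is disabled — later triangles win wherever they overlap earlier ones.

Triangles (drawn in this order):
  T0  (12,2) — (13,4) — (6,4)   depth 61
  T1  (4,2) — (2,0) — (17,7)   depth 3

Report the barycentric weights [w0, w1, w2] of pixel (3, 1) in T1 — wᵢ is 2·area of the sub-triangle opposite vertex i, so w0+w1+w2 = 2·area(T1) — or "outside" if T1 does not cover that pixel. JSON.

T0:
  2·area = 14
  edge (12, 2)→(13, 4): d=(1,2) right/bottom  bias=-1
  edge (13, 4)→(6, 4): d=(-7,0) right/bottom  bias=-1
  edge (6, 4)→(12, 2): d=(6,-2) top-left  bias=+0
    (7,0)@(15, 1): e=[-7,21,0] → ·  [on edge]
    (4,1)@(9, 3): e=[7,7,0] → █  [on edge]
    (5,1)@(11, 3): e=[3,7,4] → █
    (6,1)@(13, 3): e=[-1,7,8] → ·
    (1,2)@(3, 5): e=[21,-7,0] → ·  [on edge]
    (4,2)@(9, 5): e=[9,-7,12] → ·
    (5,2)@(11, 5): e=[5,-7,16] → ·
  covered (2 px):
    · · · · · · · · · · ·
    · · · · █ █ · · · · ·
    · · · · · · · · · · ·
    · · · · · · · · · · ·
T1:
  2·area = 16
  edge (4, 2)→(2, 0): d=(-2,-2) top-left  bias=+0
  edge (2, 0)→(17, 7): d=(15,7) right/bottom  bias=-1
  edge (17, 7)→(4, 2): d=(-13,-5) top-left  bias=+0
    (1,0)@(3, 1): e=[0,8,8] → █  [on edge]
    (2,0)@(5, 1): e=[4,-6,18] → ·
    (1,1)@(3, 3): e=[-4,38,-18] → ·
    (2,1)@(5, 3): e=[0,24,-8] → ·  [on edge]
    (3,1)@(7, 3): e=[4,10,2] → █
    (4,1)@(9, 3): e=[8,-4,12] → ·
    (3,2)@(7, 5): e=[0,40,-24] → ·  [on edge]
    (4,3)@(9, 7): e=[0,56,-40] → ·  [on edge]
    (8,3)@(17, 7): e=[16,0,0] → ·  [on edge]
  covered (2 px):
    · █ · · · · · · · · ·
    · · · █ · · · · · · ·
    · · · · · · · · · · ·
    · · · · · · · · · · ·

Result: [10,2,4]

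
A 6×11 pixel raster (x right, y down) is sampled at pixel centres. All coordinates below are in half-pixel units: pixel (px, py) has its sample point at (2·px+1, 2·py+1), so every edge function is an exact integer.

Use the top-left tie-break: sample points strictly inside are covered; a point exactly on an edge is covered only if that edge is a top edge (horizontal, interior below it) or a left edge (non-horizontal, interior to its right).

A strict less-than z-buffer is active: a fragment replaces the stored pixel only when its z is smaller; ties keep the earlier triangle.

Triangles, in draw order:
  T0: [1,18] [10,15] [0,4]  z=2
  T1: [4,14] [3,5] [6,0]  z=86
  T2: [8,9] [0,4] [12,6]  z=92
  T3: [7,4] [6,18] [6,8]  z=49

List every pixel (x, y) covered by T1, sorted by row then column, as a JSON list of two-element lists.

T0:
  2·area = 129  (B↔C swapped to make it positive)
  edge (1, 18)→(0, 4): d=(-1,-14) top-left  bias=+0
  edge (0, 4)→(10, 15): d=(10,11) right/bottom  bias=-1
  edge (10, 15)→(1, 18): d=(-9,3) right/bottom  bias=-1
    (0,3)@(1, 7): e=[11,19,99] → X
    (1,3)@(3, 7): e=[39,-3,93] → .
    (0,4)@(1, 9): e=[9,39,81] → X
    (1,4)@(3, 9): e=[37,17,75] → X
    (2,4)@(5, 9): e=[65,-5,69] → .
    (0,5)@(1, 11): e=[7,59,63] → X
    (2,5)@(5, 11): e=[63,15,51] → X
    (3,5)@(7, 11): e=[91,-7,45] → .
    (0,6)@(1, 13): e=[5,79,45] → X
    (3,6)@(7, 13): e=[89,13,27] → X
    (4,6)@(9, 13): e=[117,-9,21] → .
    (0,7)@(1, 15): e=[3,99,27] → X
  covered (17 px):
    . . . . . .
    . . . . . .
    . . . . . .
    X . . . . .
    X X . . . .
    X X X . . .
    X X X X . .
    X X X X X .
    X X . . . .
    . . . . . .
    . . . . . .
T1:
  2·area = 32
  edge (4, 14)→(3, 5): d=(-1,-9) top-left  bias=+0
  edge (3, 5)→(6, 0): d=(3,-5) top-left  bias=+0
  edge (6, 0)→(4, 14): d=(-2,14) right/bottom  bias=-1
    (2,1)@(5, 3): e=[20,4,8] → X
    (3,1)@(7, 3): e=[38,14,-20] → .
    (1,2)@(3, 5): e=[0,0,32] → X  [on edge]
    (3,2)@(7, 5): e=[36,20,-24] → .
    (1,3)@(3, 7): e=[-2,6,28] → .
    (2,3)@(5, 7): e=[16,16,0] → .  [on edge]
    (1,10)@(3, 21): e=[-16,48,0] → .  [on edge]
  covered (3 px):
    . . . . . .
    . . X . . .
    . X X . . .
    . . . . . .
    . . . . . .
    . . . . . .
    . . . . . .
    . . . . . .
    . . . . . .
    . . . . . .
    . . . . . .
T2:
  2·area = 44
  edge (8, 9)→(0, 4): d=(-8,-5) top-left  bias=+0
  edge (0, 4)→(12, 6): d=(12,2) right/bottom  bias=-1
  edge (12, 6)→(8, 9): d=(-4,3) right/bottom  bias=-1
    (1,2)@(3, 5): e=[7,6,31] → X
    (2,2)@(5, 5): e=[17,2,25] → X
    (3,2)@(7, 5): e=[27,-2,19] → .
    (1,3)@(3, 7): e=[-9,30,23] → .
    (2,3)@(5, 7): e=[1,26,17] → X
    (3,3)@(7, 7): e=[11,22,11] → X
    (4,3)@(9, 7): e=[21,18,5] → X
    (5,3)@(11, 7): e=[31,14,-1] → .
    (2,4)@(5, 9): e=[-15,50,9] → .
    (3,4)@(7, 9): e=[-5,46,3] → .
    (4,4)@(9, 9): e=[5,42,-3] → .
  covered (5 px):
    . . . . . .
    . . . . . .
    . X X . . .
    . . X X X .
    . . . . . .
    . . . . . .
    . . . . . .
    . . . . . .
    . . . . . .
    . . . . . .
    . . . . . .
T3:
  2·area = 10
  edge (7, 4)→(6, 18): d=(-1,14) right/bottom  bias=-1
  edge (6, 18)→(6, 8): d=(0,-10) top-left  bias=+0
  edge (6, 8)→(7, 4): d=(1,-4) top-left  bias=+0
  covered (0 px):
    . . . . . .
    . . . . . .
    . . . . . .
    . . . . . .
    . . . . . .
    . . . . . .
    . . . . . .
    . . . . . .
    . . . . . .
    . . . . . .
    . . . . . .

Final: [[2,1],[1,2],[2,2]]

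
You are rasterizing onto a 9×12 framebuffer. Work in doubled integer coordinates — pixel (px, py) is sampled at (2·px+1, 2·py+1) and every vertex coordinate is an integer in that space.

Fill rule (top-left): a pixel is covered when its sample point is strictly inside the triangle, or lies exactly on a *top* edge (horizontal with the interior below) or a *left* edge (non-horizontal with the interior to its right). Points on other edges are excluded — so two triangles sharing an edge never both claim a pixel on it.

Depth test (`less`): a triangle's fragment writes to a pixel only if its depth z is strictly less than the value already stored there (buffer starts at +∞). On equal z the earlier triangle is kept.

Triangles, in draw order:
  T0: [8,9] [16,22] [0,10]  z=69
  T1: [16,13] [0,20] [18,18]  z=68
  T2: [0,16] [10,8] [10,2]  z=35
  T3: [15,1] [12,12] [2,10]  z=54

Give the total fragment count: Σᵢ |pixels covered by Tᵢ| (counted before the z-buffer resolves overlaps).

T0:
  2·area = 112
  edge (8, 9)→(16, 22): d=(8,13) right/bottom  bias=-1
  edge (16, 22)→(0, 10): d=(-16,-12) top-left  bias=+0
  edge (0, 10)→(8, 9): d=(8,-1) top-left  bias=+0
    (1,5)@(3, 11): e=[81,20,11] → #
    (2,5)@(5, 11): e=[55,44,13] → #
    (3,5)@(7, 11): e=[29,68,15] → #
    (4,5)@(9, 11): e=[3,92,17] → #
    (5,5)@(11, 11): e=[-23,116,19] → ·
    (1,6)@(3, 13): e=[97,-12,27] → ·
    (2,6)@(5, 13): e=[71,12,29] → #
    (5,6)@(11, 13): e=[-7,84,35] → ·
    (2,7)@(5, 15): e=[87,-20,45] → ·
    (3,7)@(7, 15): e=[61,4,47] → #
    (5,7)@(11, 15): e=[9,52,51] → #
    (6,7)@(13, 15): e=[-17,76,53] → ·
  covered (13 px):
    · · · · · · · · ·
    · · · · · · · · ·
    · · · · · · · · ·
    · · · · · · · · ·
    · · · · · · · · ·
    · # # # # · · · ·
    · · # # # · · · ·
    · · · # # # · · ·
    · · · · · # · · ·
    · · · · · · # · ·
    · · · · · · · # ·
    · · · · · · · · ·
T1:
  2·area = 94  (B↔C swapped to make it positive)
  edge (16, 13)→(18, 18): d=(2,5) right/bottom  bias=-1
  edge (18, 18)→(0, 20): d=(-18,2) right/bottom  bias=-1
  edge (0, 20)→(16, 13): d=(16,-7) top-left  bias=+0
    (6,7)@(13, 15): e=[19,64,11] → #
    (7,7)@(15, 15): e=[9,60,25] → #
    (8,7)@(17, 15): e=[-1,56,39] → ·
    (3,8)@(7, 17): e=[53,40,1] → #
    (4,8)@(9, 17): e=[43,36,15] → #
    (5,8)@(11, 17): e=[33,32,29] → #
    (8,8)@(17, 17): e=[3,20,71] → #
    (1,9)@(3, 19): e=[77,12,5] → #
    (2,9)@(5, 19): e=[67,8,19] → #
    (4,9)@(9, 19): e=[47,0,47] → ·  [on edge]
    (5,9)@(11, 19): e=[37,-4,61] → ·
    (6,9)@(13, 19): e=[27,-8,75] → ·
  covered (11 px):
    · · · · · · · · ·
    · · · · · · · · ·
    · · · · · · · · ·
    · · · · · · · · ·
    · · · · · · · · ·
    · · · · · · · · ·
    · · · · · · · · ·
    · · · · · · # # ·
    · · · # # # # # #
    · # # # · · · · ·
    · · · · · · · · ·
    · · · · · · · · ·
T2:
  2·area = 60  (B↔C swapped to make it positive)
  edge (0, 16)→(10, 2): d=(10,-14) top-left  bias=+0
  edge (10, 2)→(10, 8): d=(0,6) right/bottom  bias=-1
  edge (10, 8)→(0, 16): d=(-10,8) right/bottom  bias=-1
    (4,2)@(9, 5): e=[16,6,38] → #
    (5,2)@(11, 5): e=[44,-6,22] → ·
    (3,3)@(7, 7): e=[8,18,34] → #
    (5,3)@(11, 7): e=[64,-6,2] → ·
    (2,4)@(5, 9): e=[0,30,30] → #  [on edge]
    (4,4)@(9, 9): e=[56,6,-2] → ·
    (2,5)@(5, 11): e=[20,30,10] → #
    (3,5)@(7, 11): e=[48,18,-6] → ·
    (1,6)@(3, 13): e=[12,42,6] → #
    (2,6)@(5, 13): e=[40,30,-10] → ·
    (0,7)@(1, 15): e=[4,54,2] → #
    (1,7)@(3, 15): e=[32,42,-14] → ·
  covered (8 px):
    · · · · · · · · ·
    · · · · · · · · ·
    · · · · # · · · ·
    · · · # # · · · ·
    · · # # · · · · ·
    · · # · · · · · ·
    · # · · · · · · ·
    # · · · · · · · ·
    · · · · · · · · ·
    · · · · · · · · ·
    · · · · · · · · ·
    · · · · · · · · ·
T3:
  2·area = 116
  edge (15, 1)→(12, 12): d=(-3,11) right/bottom  bias=-1
  edge (12, 12)→(2, 10): d=(-10,-2) top-left  bias=+0
  edge (2, 10)→(15, 1): d=(13,-9) top-left  bias=+0
    (7,0)@(15, 1): e=[0,116,0] → ·  [on edge]
    (6,1)@(13, 3): e=[16,92,8] → #
    (7,1)@(15, 3): e=[-6,96,26] → ·
    (5,2)@(11, 5): e=[32,68,16] → #
    (7,2)@(15, 5): e=[-12,76,52] → ·
    (3,3)@(7, 7): e=[70,40,6] → #
    (4,3)@(9, 7): e=[48,44,24] → #
    (7,3)@(15, 7): e=[-18,56,78] → ·
    (2,4)@(5, 9): e=[86,16,14] → #
    (6,4)@(13, 9): e=[-2,32,86] → ·
    (2,5)@(5, 11): e=[80,-4,40] → ·
    (3,5)@(7, 11): e=[58,0,58] → #  [on edge]
    (8,6)@(17, 13): e=[-58,0,174] → ·  [on edge]
    (4,11)@(9, 23): e=[0,-116,232] → ·  [on edge]
  covered (14 px):
    · · · · · · · · ·
    · · · · · · # · ·
    · · · · · # # · ·
    · · · # # # # · ·
    · · # # # # · · ·
    · · · # # # · · ·
    · · · · · · · · ·
    · · · · · · · · ·
    · · · · · · · · ·
    · · · · · · · · ·
    · · · · · · · · ·
    · · · · · · · · ·

Final: 46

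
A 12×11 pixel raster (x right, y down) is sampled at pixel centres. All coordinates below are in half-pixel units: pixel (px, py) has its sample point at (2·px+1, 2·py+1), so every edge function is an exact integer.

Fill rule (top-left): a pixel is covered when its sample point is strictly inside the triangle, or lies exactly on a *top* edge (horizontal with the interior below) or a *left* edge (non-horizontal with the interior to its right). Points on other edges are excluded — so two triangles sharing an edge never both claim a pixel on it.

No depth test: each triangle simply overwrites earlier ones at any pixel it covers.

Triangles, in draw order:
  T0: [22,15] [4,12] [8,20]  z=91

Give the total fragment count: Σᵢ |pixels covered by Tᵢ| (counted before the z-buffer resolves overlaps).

T0:
  2·area = 132  (B↔C swapped to make it positive)
  edge (22, 15)→(8, 20): d=(-14,5) right/bottom  bias=-1
  edge (8, 20)→(4, 12): d=(-4,-8) top-left  bias=+0
  edge (4, 12)→(22, 15): d=(18,3) right/bottom  bias=-1
    (2,6)@(5, 13): e=[113,4,15] → #
    (3,6)@(7, 13): e=[103,20,9] → #
    (4,6)@(9, 13): e=[93,36,3] → #
    (5,6)@(11, 13): e=[83,52,-3] → ·
    (2,7)@(5, 15): e=[85,-4,51] → ·
    (3,7)@(7, 15): e=[75,12,45] → #
    (5,7)@(11, 15): e=[55,44,33] → #
    (6,7)@(13, 15): e=[45,60,27] → #
    (7,7)@(15, 15): e=[35,76,21] → #
    (8,7)@(17, 15): e=[25,92,15] → #
    (9,7)@(19, 15): e=[15,108,9] → #
    (10,7)@(21, 15): e=[5,124,3] → #
  covered (17 px):
    · · · · · · · · · · · ·
    · · · · · · · · · · · ·
    · · · · · · · · · · · ·
    · · · · · · · · · · · ·
    · · · · · · · · · · · ·
    · · · · · · · · · · · ·
    · · # # # · · · · · · ·
    · · · # # # # # # # # ·
    · · · # # # # # · · · ·
    · · · · # · · · · · · ·
    · · · · · · · · · · · ·

Result: 17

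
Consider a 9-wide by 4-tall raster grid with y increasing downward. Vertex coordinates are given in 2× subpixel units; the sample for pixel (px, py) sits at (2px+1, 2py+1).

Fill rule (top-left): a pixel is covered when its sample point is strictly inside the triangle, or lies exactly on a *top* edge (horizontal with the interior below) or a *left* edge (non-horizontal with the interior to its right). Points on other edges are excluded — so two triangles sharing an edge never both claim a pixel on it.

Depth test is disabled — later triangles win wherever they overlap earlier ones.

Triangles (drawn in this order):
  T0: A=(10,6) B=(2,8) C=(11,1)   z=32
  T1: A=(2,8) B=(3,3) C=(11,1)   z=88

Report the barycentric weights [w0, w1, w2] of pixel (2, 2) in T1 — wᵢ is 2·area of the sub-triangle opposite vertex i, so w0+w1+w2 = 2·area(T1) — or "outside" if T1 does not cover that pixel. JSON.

T0:
  2·area = 38
  edge (10, 6)→(2, 8): d=(-8,2) right/bottom  bias=-1
  edge (2, 8)→(11, 1): d=(9,-7) top-left  bias=+0
  edge (11, 1)→(10, 6): d=(-1,5) right/bottom  bias=-1
    (5,0)@(11, 1): e=[38,0,0] → ·  [on edge]
    (4,1)@(9, 3): e=[26,4,8] → #
    (5,1)@(11, 3): e=[22,18,-2] → ·
    (3,2)@(7, 5): e=[14,8,16] → #
    (5,2)@(11, 5): e=[6,36,-4] → ·
    (2,3)@(5, 7): e=[2,12,24] → #
    (3,3)@(7, 7): e=[-2,26,14] → ·
    (4,3)@(9, 7): e=[-6,40,4] → ·
  covered (4 px):
    · · · · · · · · ·
    · · · · # · · · ·
    · · · # # · · · ·
    · · # · · · · · ·
T1:
  2·area = 38
  edge (2, 8)→(3, 3): d=(1,-5) top-left  bias=+0
  edge (3, 3)→(11, 1): d=(8,-2) top-left  bias=+0
  edge (11, 1)→(2, 8): d=(-9,7) right/bottom  bias=-1
    (5,0)@(11, 1): e=[38,0,0] → ·  [on edge]
    (1,1)@(3, 3): e=[0,0,38] → #  [on edge]
    (2,1)@(5, 3): e=[10,4,24] → #
    (3,1)@(7, 3): e=[20,8,10] → #
    (4,1)@(9, 3): e=[30,12,-4] → ·
    (1,2)@(3, 5): e=[2,16,20] → #
    (3,2)@(7, 5): e=[22,24,-8] → ·
    (1,3)@(3, 7): e=[4,32,2] → #
    (2,3)@(5, 7): e=[14,36,-12] → ·
  covered (6 px):
    · · · · · · · · ·
    · # # # · · · · ·
    · # # · · · · · ·
    · # · · · · · · ·

Result: [20,6,12]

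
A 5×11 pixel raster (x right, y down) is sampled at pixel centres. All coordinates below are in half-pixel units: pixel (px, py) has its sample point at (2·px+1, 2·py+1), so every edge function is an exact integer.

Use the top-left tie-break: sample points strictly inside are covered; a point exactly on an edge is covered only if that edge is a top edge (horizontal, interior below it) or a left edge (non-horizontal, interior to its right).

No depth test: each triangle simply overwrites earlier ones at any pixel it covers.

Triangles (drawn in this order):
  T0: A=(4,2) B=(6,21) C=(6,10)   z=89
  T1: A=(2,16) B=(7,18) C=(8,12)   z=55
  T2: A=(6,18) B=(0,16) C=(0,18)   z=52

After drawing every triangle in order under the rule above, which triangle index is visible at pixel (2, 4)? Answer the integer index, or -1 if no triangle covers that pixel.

T0:
  2·area = 22  (B↔C swapped to make it positive)
  edge (4, 2)→(6, 10): d=(2,8) right/bottom  bias=-1
  edge (6, 10)→(6, 21): d=(0,11) right/bottom  bias=-1
  edge (6, 21)→(4, 2): d=(-2,-19) top-left  bias=+0
    (2,3)@(5, 7): e=[2,11,9] → #
    (3,3)@(7, 7): e=[-14,-11,47] → ·
    (2,4)@(5, 9): e=[6,11,5] → #
    (3,4)@(7, 9): e=[-10,-11,43] → ·
    (2,5)@(5, 11): e=[10,11,1] → #
    (3,5)@(7, 11): e=[-6,-11,39] → ·
    (2,6)@(5, 13): e=[14,11,-3] → ·
  covered (3 px):
    · · · · ·
    · · · · ·
    · · · · ·
    · · # · ·
    · · # · ·
    · · # · ·
    · · · · ·
    · · · · ·
    · · · · ·
    · · · · ·
    · · · · ·
T1:
  2·area = 32  (B↔C swapped to make it positive)
  edge (2, 16)→(8, 12): d=(6,-4) top-left  bias=+0
  edge (8, 12)→(7, 18): d=(-1,6) right/bottom  bias=-1
  edge (7, 18)→(2, 16): d=(-5,-2) top-left  bias=+0
    (3,6)@(7, 13): e=[2,5,25] → #
    (4,6)@(9, 13): e=[10,-7,29] → ·
    (2,7)@(5, 15): e=[6,15,11] → #
    (4,7)@(9, 15): e=[22,-9,19] → ·
    (2,8)@(5, 17): e=[18,13,1] → #
    (4,8)@(9, 17): e=[34,-11,9] → ·
    (2,9)@(5, 19): e=[30,11,-9] → ·
    (3,9)@(7, 19): e=[38,-1,-5] → ·
  covered (5 px):
    · · · · ·
    · · · · ·
    · · · · ·
    · · · · ·
    · · · · ·
    · · · · ·
    · · · # ·
    · · # # ·
    · · # # ·
    · · · · ·
    · · · · ·
T2:
  2·area = 12  (B↔C swapped to make it positive)
  edge (6, 18)→(0, 18): d=(-6,0) right/bottom  bias=-1
  edge (0, 18)→(0, 16): d=(0,-2) top-left  bias=+0
  edge (0, 16)→(6, 18): d=(6,2) right/bottom  bias=-1
    (0,8)@(1, 17): e=[6,2,4] → #
    (1,8)@(3, 17): e=[6,6,0] → ·  [on edge]
    (0,9)@(1, 19): e=[-6,2,16] → ·
    (4,9)@(9, 19): e=[-6,18,0] → ·  [on edge]
  covered (1 px):
    · · · · ·
    · · · · ·
    · · · · ·
    · · · · ·
    · · · · ·
    · · · · ·
    · · · · ·
    · · · · ·
    # · · · ·
    · · · · ·
    · · · · ·

Z-buffer (winner per pixel, '.' = empty):
  . . . . .
  . . . . .
  . . . . .
  . . 0 . .
  . . 0 . .
  . . 0 . .
  . . . 1 .
  . . 1 1 .
  2 . 1 1 .
  . . . . .
  . . . . .

Final: 0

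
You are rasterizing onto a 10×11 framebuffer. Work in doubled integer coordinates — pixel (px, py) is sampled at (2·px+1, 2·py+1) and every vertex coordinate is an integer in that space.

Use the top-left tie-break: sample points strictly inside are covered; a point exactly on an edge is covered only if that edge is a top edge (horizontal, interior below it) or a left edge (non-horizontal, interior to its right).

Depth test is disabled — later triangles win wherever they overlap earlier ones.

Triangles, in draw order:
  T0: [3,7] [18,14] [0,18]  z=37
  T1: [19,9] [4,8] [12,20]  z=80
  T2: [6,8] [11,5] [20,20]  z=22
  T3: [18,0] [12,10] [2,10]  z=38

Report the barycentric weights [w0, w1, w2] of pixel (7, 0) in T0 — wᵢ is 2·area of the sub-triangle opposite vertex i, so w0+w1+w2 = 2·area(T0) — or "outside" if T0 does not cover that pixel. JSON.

T0:
  2·area = 186
  edge (3, 7)→(18, 14): d=(15,7) right/bottom  bias=-1
  edge (18, 14)→(0, 18): d=(-18,4) right/bottom  bias=-1
  edge (0, 18)→(3, 7): d=(3,-11) top-left  bias=+0
    (1,3)@(3, 7): e=[0,186,0] → ·  [on edge]
    (1,4)@(3, 9): e=[30,150,6] → █
    (2,4)@(5, 9): e=[16,142,28] → █
    (3,4)@(7, 9): e=[2,134,50] → █
    (4,4)@(9, 9): e=[-12,126,72] → ·
    (1,5)@(3, 11): e=[60,114,12] → █
    (4,5)@(9, 11): e=[18,90,78] → █
    (5,5)@(11, 11): e=[4,82,100] → █
    (6,5)@(13, 11): e=[-10,74,122] → ·
    (1,6)@(3, 13): e=[90,78,18] → █
    (6,6)@(13, 13): e=[20,38,128] → █
    (7,6)@(15, 13): e=[6,30,150] → █
  covered (24 px):
    · · · · · · · · · ·
    · · · · · · · · · ·
    · · · · · · · · · ·
    · · · · · · · · · ·
    · █ █ █ · · · · · ·
    · █ █ █ █ █ · · · ·
    · █ █ █ █ █ █ █ · ·
    █ █ █ █ █ █ █ · · ·
    █ █ · · · · · · · ·
    · · · · · · · · · ·
    · · · · · · · · · ·
T1:
  2·area = 172  (B↔C swapped to make it positive)
  edge (19, 9)→(12, 20): d=(-7,11) right/bottom  bias=-1
  edge (12, 20)→(4, 8): d=(-8,-12) top-left  bias=+0
  edge (4, 8)→(19, 9): d=(15,1) right/bottom  bias=-1
    (2,4)@(5, 9): e=[154,4,14] → █
    (3,4)@(7, 9): e=[132,28,12] → █
    (4,4)@(9, 9): e=[110,52,10] → █
    (5,4)@(11, 9): e=[88,76,8] → █
    (6,4)@(13, 9): e=[66,100,6] → █
    (7,4)@(15, 9): e=[44,124,4] → █
    (8,4)@(17, 9): e=[22,148,2] → █
    (9,4)@(19, 9): e=[0,172,0] → ·  [on edge]
    (2,5)@(5, 11): e=[140,-12,44] → ·
    (3,5)@(7, 11): e=[118,12,42] → █
    (9,5)@(19, 11): e=[-14,156,30] → ·
    (3,6)@(7, 13): e=[104,-4,72] → ·
  covered (23 px):
    · · · · · · · · · ·
    · · · · · · · · · ·
    · · · · · · · · · ·
    · · · · · · · · · ·
    · · █ █ █ █ █ █ █ ·
    · · · █ █ █ █ █ █ ·
    · · · · █ █ █ █ · ·
    · · · · █ █ █ █ · ·
    · · · · · █ █ · · ·
    · · · · · · · · · ·
    · · · · · · · · · ·
T2:
  2·area = 102
  edge (6, 8)→(11, 5): d=(5,-3) top-left  bias=+0
  edge (11, 5)→(20, 20): d=(9,15) right/bottom  bias=-1
  edge (20, 20)→(6, 8): d=(-14,-12) top-left  bias=+0
    (5,2)@(11, 5): e=[0,0,102] → ·  [on edge]
    (4,3)@(9, 7): e=[4,48,50] → █
    (5,3)@(11, 7): e=[10,18,74] → █
    (6,3)@(13, 7): e=[16,-12,98] → ·
    (4,4)@(9, 9): e=[14,66,22] → █
    (6,4)@(13, 9): e=[26,6,70] → █
    (7,4)@(15, 9): e=[32,-24,94] → ·
    (0,5)@(1, 11): e=[0,204,-102] → ·  [on edge]
    (4,5)@(9, 11): e=[24,84,-6] → ·
    (5,5)@(11, 11): e=[30,54,18] → █
    (7,5)@(15, 11): e=[42,-6,66] → ·
    (5,6)@(11, 13): e=[40,72,-10] → ·
    (8,7)@(17, 15): e=[68,0,34] → ·  [on edge]
  covered (12 px):
    · · · · · · · · · ·
    · · · · · · · · · ·
    · · · · · · · · · ·
    · · · · █ █ · · · ·
    · · · · █ █ █ · · ·
    · · · · · █ █ · · ·
    · · · · · · █ █ · ·
    · · · · · · · █ · ·
    · · · · · · · · █ ·
    · · · · · · · · · █
    · · · · · · · · · ·
T3:
  2·area = 100
  edge (18, 0)→(12, 10): d=(-6,10) right/bottom  bias=-1
  edge (12, 10)→(2, 10): d=(-10,0) right/bottom  bias=-1
  edge (2, 10)→(18, 0): d=(16,-10) top-left  bias=+0
    (8,0)@(17, 1): e=[4,90,6] → █
    (9,0)@(19, 1): e=[-16,90,26] → ·
    (7,1)@(15, 3): e=[12,70,18] → █
    (8,1)@(17, 3): e=[-8,70,38] → ·
    (5,2)@(11, 5): e=[40,50,10] → █
    (6,2)@(13, 5): e=[20,50,30] → █
    (7,2)@(15, 5): e=[0,50,50] → ·  [on edge]
    (3,3)@(7, 7): e=[68,30,2] → █
    (4,3)@(9, 7): e=[48,30,22] → █
    (7,3)@(15, 7): e=[-12,30,82] → ·
    (2,4)@(5, 9): e=[76,10,14] → █
    (6,4)@(13, 9): e=[-4,10,94] → ·
    (4,7)@(9, 15): e=[0,-50,150] → ·  [on edge]
  covered (12 px):
    · · · · · · · · █ ·
    · · · · · · · █ · ·
    · · · · · █ █ · · ·
    · · · █ █ █ █ · · ·
    · · █ █ █ █ · · · ·
    · · · · · · · · · ·
    · · · · · · · · · ·
    · · · · · · · · · ·
    · · · · · · · · · ·
    · · · · · · · · · ·
    · · · · · · · · · ·

Result: "outside"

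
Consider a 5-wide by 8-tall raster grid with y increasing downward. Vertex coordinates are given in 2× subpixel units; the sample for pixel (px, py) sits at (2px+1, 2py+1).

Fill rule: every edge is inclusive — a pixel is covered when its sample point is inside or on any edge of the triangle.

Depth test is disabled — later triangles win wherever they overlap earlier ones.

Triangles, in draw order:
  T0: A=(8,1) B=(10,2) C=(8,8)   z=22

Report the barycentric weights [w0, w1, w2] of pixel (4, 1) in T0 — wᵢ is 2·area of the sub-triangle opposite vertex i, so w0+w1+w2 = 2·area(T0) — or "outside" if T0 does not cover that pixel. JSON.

T0:
  2·area = 14
  edge (8, 1)→(10, 2): d=(2,1) inclusive
  edge (10, 2)→(8, 8): d=(-2,6) inclusive
  edge (8, 8)→(8, 1): d=(0,-7) inclusive
    (4,1)@(9, 3): e=[3,4,7] → █
    (4,2)@(9, 5): e=[7,0,7] → █  [on edge]
    (4,3)@(9, 7): e=[11,-4,7] → ·
    (3,5)@(7, 11): e=[21,0,-7] → ·  [on edge]
  covered (2 px):
    · · · · ·
    · · · · █
    · · · · █
    · · · · ·
    · · · · ·
    · · · · ·
    · · · · ·
    · · · · ·

Result: [4,7,3]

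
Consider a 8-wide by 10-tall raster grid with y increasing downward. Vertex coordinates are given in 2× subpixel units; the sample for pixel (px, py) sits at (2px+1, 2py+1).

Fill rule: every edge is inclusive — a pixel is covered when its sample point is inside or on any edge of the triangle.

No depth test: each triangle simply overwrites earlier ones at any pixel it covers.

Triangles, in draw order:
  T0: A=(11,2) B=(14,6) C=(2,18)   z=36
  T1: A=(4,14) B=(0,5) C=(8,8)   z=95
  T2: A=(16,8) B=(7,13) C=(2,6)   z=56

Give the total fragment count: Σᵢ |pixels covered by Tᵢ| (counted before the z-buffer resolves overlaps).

T0:
  2·area = 84
  edge (11, 2)→(14, 6): d=(3,4) inclusive
  edge (14, 6)→(2, 18): d=(-12,12) inclusive
  edge (2, 18)→(11, 2): d=(9,-16) inclusive
    (5,1)@(11, 3): e=[3,72,9] → #
    (6,1)@(13, 3): e=[-5,48,41] → ·
    (5,2)@(11, 5): e=[9,48,27] → #
    (6,2)@(13, 5): e=[1,24,59] → #
    (7,2)@(15, 5): e=[-7,0,91] → ·  [on edge]
    (4,3)@(9, 7): e=[23,48,13] → #
    (6,3)@(13, 7): e=[7,0,77] → #  [on edge]
    (7,3)@(15, 7): e=[-1,-24,109] → ·
    (4,4)@(9, 9): e=[29,24,31] → #
    (5,4)@(11, 9): e=[21,0,63] → #  [on edge]
    (6,4)@(13, 9): e=[13,-24,95] → ·
    (3,5)@(7, 11): e=[43,24,17] → #
    (4,5)@(9, 11): e=[35,0,49] → #  [on edge]
    (3,6)@(7, 13): e=[49,0,35] → #  [on edge]
    (2,7)@(5, 15): e=[63,0,21] → #  [on edge]
    (1,8)@(3, 17): e=[77,0,7] → #  [on edge]
    (0,9)@(1, 19): e=[91,0,-7] → ·  [on edge]
  covered (14 px):
    · · · · · · · ·
    · · · · · # · ·
    · · · · · # # ·
    · · · · # # # ·
    · · · · # # · ·
    · · · # # · · ·
    · · # # · · · ·
    · · # · · · · ·
    · # · · · · · ·
    · · · · · · · ·
T1:
  2·area = 60
  edge (4, 14)→(0, 5): d=(-4,-9) inclusive
  edge (0, 5)→(8, 8): d=(8,3) inclusive
  edge (8, 8)→(4, 14): d=(-4,6) inclusive
    (0,3)@(1, 7): e=[1,13,46] → #
    (1,3)@(3, 7): e=[19,7,34] → #
    (2,3)@(5, 7): e=[37,1,22] → #
    (3,3)@(7, 7): e=[55,-5,10] → ·
    (0,4)@(1, 9): e=[-7,29,38] → ·
    (1,4)@(3, 9): e=[11,23,26] → #
    (3,4)@(7, 9): e=[47,11,2] → #
    (4,4)@(9, 9): e=[65,5,-10] → ·
    (1,5)@(3, 11): e=[3,39,18] → #
    (3,5)@(7, 11): e=[39,27,-6] → ·
    (1,6)@(3, 13): e=[-5,55,10] → ·
    (2,6)@(5, 13): e=[13,49,-2] → ·
  covered (8 px):
    · · · · · · · ·
    · · · · · · · ·
    · · · · · · · ·
    # # # · · · · ·
    · # # # · · · ·
    · # # · · · · ·
    · · · · · · · ·
    · · · · · · · ·
    · · · · · · · ·
    · · · · · · · ·
T2:
  2·area = 88
  edge (16, 8)→(7, 13): d=(-9,5) inclusive
  edge (7, 13)→(2, 6): d=(-5,-7) inclusive
  edge (2, 6)→(16, 8): d=(14,2) inclusive
    (1,3)@(3, 7): e=[74,2,12] → #
    (2,3)@(5, 7): e=[64,16,8] → #
    (3,3)@(7, 7): e=[54,30,4] → #
    (4,3)@(9, 7): e=[44,44,0] → #  [on edge]
    (5,3)@(11, 7): e=[34,58,-4] → ·
    (1,4)@(3, 9): e=[56,-8,40] → ·
    (2,4)@(5, 9): e=[46,6,36] → #
    (5,4)@(11, 9): e=[16,48,24] → #
    (6,4)@(13, 9): e=[6,62,20] → #
    (7,4)@(15, 9): e=[-4,76,16] → ·
    (2,5)@(5, 11): e=[28,-4,64] → ·
    (3,5)@(7, 11): e=[18,10,60] → #
    (3,6)@(7, 13): e=[0,0,88] → #  [on edge]
  covered (12 px):
    · · · · · · · ·
    · · · · · · · ·
    · · · · · · · ·
    · # # # # · · ·
    · · # # # # # ·
    · · · # # · · ·
    · · · # · · · ·
    · · · · · · · ·
    · · · · · · · ·
    · · · · · · · ·

Final: 34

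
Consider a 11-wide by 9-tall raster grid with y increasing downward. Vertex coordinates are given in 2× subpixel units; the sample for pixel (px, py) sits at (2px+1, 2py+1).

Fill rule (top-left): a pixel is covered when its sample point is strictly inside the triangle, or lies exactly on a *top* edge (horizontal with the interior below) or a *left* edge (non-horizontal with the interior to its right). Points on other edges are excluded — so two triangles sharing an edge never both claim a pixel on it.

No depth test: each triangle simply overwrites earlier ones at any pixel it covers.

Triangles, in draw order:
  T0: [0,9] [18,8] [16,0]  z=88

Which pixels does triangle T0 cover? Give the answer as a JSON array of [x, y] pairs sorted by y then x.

T0:
  2·area = 146  (B↔C swapped to make it positive)
  edge (0, 9)→(16, 0): d=(16,-9) top-left  bias=+0
  edge (16, 0)→(18, 8): d=(2,8) right/bottom  bias=-1
  edge (18, 8)→(0, 9): d=(-18,1) right/bottom  bias=-1
    (7,0)@(15, 1): e=[7,10,129] → #
    (8,0)@(17, 1): e=[25,-6,127] → ·
    (5,1)@(11, 3): e=[3,46,97] → #
    (6,1)@(13, 3): e=[21,30,95] → #
    (8,1)@(17, 3): e=[57,-2,91] → ·
    (4,2)@(9, 5): e=[17,66,63] → #
    (8,2)@(17, 5): e=[89,2,55] → #
    (9,2)@(19, 5): e=[107,-14,53] → ·
    (2,3)@(5, 7): e=[13,102,31] → #
    (3,3)@(7, 7): e=[31,86,29] → #
    (9,3)@(19, 7): e=[139,-10,17] → ·
    (2,4)@(5, 9): e=[45,106,-5] → ·
  covered (16 px):
    · · · · · · · # · · ·
    · · · · · # # # · · ·
    · · · · # # # # # · ·
    · · # # # # # # # · ·
    · · · · · · · · · · ·
    · · · · · · · · · · ·
    · · · · · · · · · · ·
    · · · · · · · · · · ·
    · · · · · · · · · · ·

Final: [[7,0],[5,1],[6,1],[7,1],[4,2],[5,2],[6,2],[7,2],[8,2],[2,3],[3,3],[4,3],[5,3],[6,3],[7,3],[8,3]]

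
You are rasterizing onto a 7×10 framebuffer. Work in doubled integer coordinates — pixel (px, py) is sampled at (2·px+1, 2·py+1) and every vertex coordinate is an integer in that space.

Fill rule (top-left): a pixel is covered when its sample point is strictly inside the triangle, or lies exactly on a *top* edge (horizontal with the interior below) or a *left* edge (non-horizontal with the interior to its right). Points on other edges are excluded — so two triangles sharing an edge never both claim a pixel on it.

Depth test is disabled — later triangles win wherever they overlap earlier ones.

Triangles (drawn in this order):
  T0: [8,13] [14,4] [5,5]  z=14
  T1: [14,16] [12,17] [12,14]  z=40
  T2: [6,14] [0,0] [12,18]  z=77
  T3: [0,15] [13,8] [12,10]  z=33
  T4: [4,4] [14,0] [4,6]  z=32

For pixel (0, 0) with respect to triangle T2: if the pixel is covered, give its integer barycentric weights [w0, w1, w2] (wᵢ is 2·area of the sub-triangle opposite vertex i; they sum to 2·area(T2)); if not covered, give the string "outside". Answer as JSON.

T0:
  2·area = 75  (B↔C swapped to make it positive)
  edge (8, 13)→(5, 5): d=(-3,-8) top-left  bias=+0
  edge (5, 5)→(14, 4): d=(9,-1) top-left  bias=+0
  edge (14, 4)→(8, 13): d=(-6,9) right/bottom  bias=-1
    (2,2)@(5, 5): e=[0,0,75] → X  [on edge]
    (3,2)@(7, 5): e=[16,2,57] → X
    (4,2)@(9, 5): e=[32,4,39] → X
    (5,2)@(11, 5): e=[48,6,21] → X
    (6,2)@(13, 5): e=[64,8,3] → X
    (2,3)@(5, 7): e=[-6,18,63] → .
    (3,3)@(7, 7): e=[10,20,45] → X
    (6,3)@(13, 7): e=[58,26,-9] → .
    (3,4)@(7, 9): e=[4,38,33] → X
    (5,4)@(11, 9): e=[36,42,-3] → .
    (3,5)@(7, 11): e=[-2,56,21] → .
    (4,5)@(9, 11): e=[14,58,3] → X
  covered (11 px):
    . . . . . . .
    . . . . . . .
    . . X X X X X
    . . . X X X .
    . . . X X . .
    . . . . X . .
    . . . . . . .
    . . . . . . .
    . . . . . . .
    . . . . . . .
T1:
  2·area = 6
  edge (14, 16)→(12, 17): d=(-2,1) right/bottom  bias=-1
  edge (12, 17)→(12, 14): d=(0,-3) top-left  bias=+0
  edge (12, 14)→(14, 16): d=(2,2) right/bottom  bias=-1
    (0,1)@(1, 3): e=[39,-33,0] → .  [on edge]
    (1,2)@(3, 5): e=[33,-27,0] → .  [on edge]
    (2,3)@(5, 7): e=[27,-21,0] → .  [on edge]
    (3,4)@(7, 9): e=[21,-15,0] → .  [on edge]
    (4,5)@(9, 11): e=[15,-9,0] → .  [on edge]
    (5,6)@(11, 13): e=[9,-3,0] → .  [on edge]
    (6,7)@(13, 15): e=[3,3,0] → .  [on edge]
  covered (0 px):
    . . . . . . .
    . . . . . . .
    . . . . . . .
    . . . . . . .
    . . . . . . .
    . . . . . . .
    . . . . . . .
    . . . . . . .
    . . . . . . .
    . . . . . . .
T2:
  2·area = 60
  edge (6, 14)→(0, 0): d=(-6,-14) top-left  bias=+0
  edge (0, 0)→(12, 18): d=(12,18) right/bottom  bias=-1
  edge (12, 18)→(6, 14): d=(-6,-4) top-left  bias=+0
    (1,2)@(3, 5): e=[12,6,42] → X
    (2,2)@(5, 5): e=[40,-30,50] → .
    (1,3)@(3, 7): e=[0,30,30] → X  [on edge]
    (2,3)@(5, 7): e=[28,-6,38] → .
    (1,4)@(3, 9): e=[-12,54,18] → .
    (2,4)@(5, 9): e=[16,18,26] → X
    (3,4)@(7, 9): e=[44,-18,34] → .
    (2,5)@(5, 11): e=[4,42,14] → X
    (3,5)@(7, 11): e=[32,6,22] → X
    (4,5)@(9, 11): e=[60,-30,30] → .
    (2,6)@(5, 13): e=[-8,66,2] → .
    (3,6)@(7, 13): e=[20,30,10] → X
  covered (8 px):
    . . . . . . .
    . . . . . . .
    . X . . . . .
    . X . . . . .
    . . X . . . .
    . . X X . . .
    . . . X . . .
    . . . . X . .
    . . . . . X .
    . . . . . . .
T3:
  2·area = 19
  edge (0, 15)→(13, 8): d=(13,-7) top-left  bias=+0
  edge (13, 8)→(12, 10): d=(-1,2) right/bottom  bias=-1
  edge (12, 10)→(0, 15): d=(-12,5) right/bottom  bias=-1
    (4,5)@(9, 11): e=[11,5,3] → X
    (5,5)@(11, 11): e=[25,1,-7] → .
    (4,6)@(9, 13): e=[37,3,-21] → .
  covered (1 px):
    . . . . . . .
    . . . . . . .
    . . . . . . .
    . . . . . . .
    . . . . . . .
    . . . . X . .
    . . . . . . .
    . . . . . . .
    . . . . . . .
    . . . . . . .
T4:
  2·area = 20
  edge (4, 4)→(14, 0): d=(10,-4) top-left  bias=+0
  edge (14, 0)→(4, 6): d=(-10,6) right/bottom  bias=-1
  edge (4, 6)→(4, 4): d=(0,-2) top-left  bias=+0
    (3,1)@(7, 3): e=[2,12,6] → X
    (4,1)@(9, 3): e=[10,0,10] → .  [on edge]
    (2,2)@(5, 5): e=[14,4,2] → X
    (3,2)@(7, 5): e=[22,-8,6] → .
    (2,3)@(5, 7): e=[34,-16,2] → .
  covered (2 px):
    . . . . . . .
    . . . X . . .
    . . X . . . .
    . . . . . . .
    . . . . . . .
    . . . . . . .
    . . . . . . .
    . . . . . . .
    . . . . . . .
    . . . . . . .

Result: "outside"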